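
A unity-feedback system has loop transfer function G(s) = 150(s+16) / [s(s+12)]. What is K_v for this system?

G(s) has one factor of s in the denominator, so the system is type 1.
K_v = lim_{s→0} s·G(s) = 150·16 / (12) = 200.

200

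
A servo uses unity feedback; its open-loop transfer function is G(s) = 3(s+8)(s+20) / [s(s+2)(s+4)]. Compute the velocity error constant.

G(s) has one factor of s in the denominator, so the system is type 1.
K_v = lim_{s→0} s·G(s) = 3·8·20 / (2·4) = 60.

60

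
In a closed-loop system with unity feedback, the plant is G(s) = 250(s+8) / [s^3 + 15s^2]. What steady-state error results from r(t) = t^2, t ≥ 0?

0.015

Factoring s^2 from the denominator leaves a polynomial with constant term 15, so the system is type 2.
K_a = lim_{s→0} s^2·G(s) = 250·8 / 15 = 400/3.
r(t) = t^2 gives R(s) = 2/s^3.
e_ss = 2/K_a = 2/(400/3) = 0.015.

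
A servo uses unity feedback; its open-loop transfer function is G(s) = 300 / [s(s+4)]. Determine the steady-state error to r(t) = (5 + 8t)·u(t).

8/75

G(s) has one factor of s in the denominator, so the system is type 1. Treating each term separately:
  • 5: tracked with zero error.
  • 8t: e_ss = 8/K_v with K_v=75 → 8/75.
Total e_ss = 8/75.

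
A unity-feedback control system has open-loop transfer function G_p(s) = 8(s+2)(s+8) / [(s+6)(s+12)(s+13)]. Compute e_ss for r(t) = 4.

468/133

G_p(s) has no factors of s in the denominator, so the system is type 0.
K_p = lim_{s→0} G_p(s) = 8·2·8 / (6·12·13) = 16/117.
e_ss = 4/(1 + K_p) = 4/(133/117) = 468/133.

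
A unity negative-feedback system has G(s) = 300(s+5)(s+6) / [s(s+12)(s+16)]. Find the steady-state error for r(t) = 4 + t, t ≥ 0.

8/375

System type = 1 (one pole at s=0). By superposition:
  • 4: tracked with zero error.
  • t: e_ss = 1/K_v with K_v=46.875 → 8/375.
Total e_ss = 8/375.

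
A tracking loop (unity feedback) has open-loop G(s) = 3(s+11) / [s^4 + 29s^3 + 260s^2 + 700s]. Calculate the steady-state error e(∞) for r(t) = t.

The denominator has no term below 700s — 1 pole at s=0, type 1.
K_v = lim_{s→0} s·G(s) = 3·11 / 700 = 33/700.
e_ss = 1/K_v = 1/(33/700) = 700/33.

700/33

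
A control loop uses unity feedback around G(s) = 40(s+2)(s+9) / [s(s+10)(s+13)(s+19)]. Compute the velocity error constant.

System type = 1 (one pole at s=0).
K_v = lim_{s→0} s·G(s) = 40·2·9 / (10·13·19) = 72/247.

72/247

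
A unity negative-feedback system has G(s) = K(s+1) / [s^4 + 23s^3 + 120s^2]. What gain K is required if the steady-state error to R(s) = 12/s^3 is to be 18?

80

Lowest-order denominator term is 120s^2, so the open loop has 2 poles at the origin → type 2 system.
K_a = lim_{s→0} s^2·G(s) = K·1 / 120 = (1/120)·K.
e_ss = 12/K_a = 18 ⇒ K_a = 2/3 ⇒ K = (2/3)/(1/120) = 80.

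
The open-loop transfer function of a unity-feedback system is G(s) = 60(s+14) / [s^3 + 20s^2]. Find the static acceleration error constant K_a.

42

Lowest-order denominator term is 20s^2, so the open loop has 2 poles at the origin → type 2 system.
K_a = lim_{s→0} s^2·G(s) = 60·14 / 20 = 42.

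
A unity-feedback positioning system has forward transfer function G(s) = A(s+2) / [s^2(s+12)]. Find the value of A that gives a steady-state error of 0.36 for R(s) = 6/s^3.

Two free integrators in G(s): this is a type 2 system.
K_a = lim_{s→0} s^2·G(s) = A·2 / (12) = (1/6)·A.
e_ss = 6/K_a = 0.36 ⇒ K_a = 50/3 ⇒ A = (50/3)/(1/6) = 100.

100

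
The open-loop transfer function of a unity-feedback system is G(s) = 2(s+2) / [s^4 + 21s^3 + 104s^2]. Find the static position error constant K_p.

infinity

K_p = lim_{s→0} G(s); with 2 poles at the origin the limit diverges, so K_p = ∞.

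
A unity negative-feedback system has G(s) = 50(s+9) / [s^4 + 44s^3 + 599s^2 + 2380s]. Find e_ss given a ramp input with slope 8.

Factoring s from the denominator leaves a polynomial with constant term 2380, so the system is type 1.
K_v = lim_{s→0} s·G(s) = 50·9 / 2380 = 45/238.
e_ss = 8/K_v = 8/(45/238) = 1904/45.

1904/45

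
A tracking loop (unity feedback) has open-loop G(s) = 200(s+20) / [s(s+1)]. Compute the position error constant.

K_p = lim_{s→0} G(s); with 1 pole at the origin the limit diverges, so K_p = ∞.

infinity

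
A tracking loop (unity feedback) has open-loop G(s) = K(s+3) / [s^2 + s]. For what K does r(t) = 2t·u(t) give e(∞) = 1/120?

80

The denominator has no term below s — 1 pole at s=0, type 1.
K_v = lim_{s→0} s·G(s) = K·3 / 1 = 3·K.
e_ss = 2/K_v = 1/120 ⇒ K_v = 240 ⇒ K = 240/3 = 80.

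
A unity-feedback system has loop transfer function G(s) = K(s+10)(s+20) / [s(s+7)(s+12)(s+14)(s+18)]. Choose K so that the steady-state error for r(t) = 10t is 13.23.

80

System type = 1 (one pole at s=0).
K_v = lim_{s→0} s·G(s) = K·10·20 / (7·12·14·18) = (25/2646)·K.
e_ss = 10/K_v = 13.23 ⇒ K_v = 1000/1323 ⇒ K = (1000/1323)/(25/2646) = 80.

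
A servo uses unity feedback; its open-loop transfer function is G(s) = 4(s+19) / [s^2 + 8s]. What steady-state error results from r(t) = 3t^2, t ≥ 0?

Factoring s from the denominator leaves a polynomial with constant term 8, so the system is type 1.
For a type-1 system K_a = 0, so e_ss to a parabolic input is unbounded.

infinity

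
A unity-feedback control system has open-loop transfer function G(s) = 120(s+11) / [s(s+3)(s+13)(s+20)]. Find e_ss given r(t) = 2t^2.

One free integrator in G(s): this is a type 1 system.
For a type-1 system K_a = 0, so e_ss to a parabolic input is unbounded.

infinity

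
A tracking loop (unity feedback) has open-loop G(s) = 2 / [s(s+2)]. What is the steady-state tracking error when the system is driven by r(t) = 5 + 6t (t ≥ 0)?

6

System type = 1 (one pole at s=0). By superposition:
  • 5: tracked with zero error.
  • 6t: e_ss = 6/K_v with K_v=1 → 6.
Total e_ss = 6.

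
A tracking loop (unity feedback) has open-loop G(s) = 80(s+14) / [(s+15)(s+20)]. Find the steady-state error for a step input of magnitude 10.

System type = 0 (no poles at s=0).
K_p = lim_{s→0} G(s) = 80·14 / (15·20) = 56/15.
e_ss = 10/(1 + K_p) = 10/(71/15) = 150/71.

150/71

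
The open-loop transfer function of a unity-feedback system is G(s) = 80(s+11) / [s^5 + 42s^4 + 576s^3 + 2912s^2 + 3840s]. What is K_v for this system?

Lowest-order denominator term is 3840s, so the open loop has 1 pole at the origin → type 1 system.
K_v = lim_{s→0} s·G(s) = 80·11 / 3840 = 11/48.

11/48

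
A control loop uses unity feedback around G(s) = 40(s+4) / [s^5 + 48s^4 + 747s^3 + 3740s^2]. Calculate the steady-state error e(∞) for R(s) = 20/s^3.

Factoring s^2 from the denominator leaves a polynomial with constant term 3740, so the system is type 2.
K_a = lim_{s→0} s^2·G(s) = 40·4 / 3740 = 8/187.
r(t) = 10t^2 gives R(s) = 20/s^3.
e_ss = 20/K_a = 20/(8/187) = 467.5.

467.5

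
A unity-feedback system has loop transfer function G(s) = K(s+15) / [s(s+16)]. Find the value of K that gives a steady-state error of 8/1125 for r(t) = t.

One free integrator in G(s): this is a type 1 system.
K_v = lim_{s→0} s·G(s) = K·15 / (16) = 0.9375·K.
e_ss = 1/K_v = 8/1125 ⇒ K_v = 140.625 ⇒ K = 140.625/0.9375 = 150.

150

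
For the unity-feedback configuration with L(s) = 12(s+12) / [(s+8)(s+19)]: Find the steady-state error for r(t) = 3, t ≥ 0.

No free integrators in L(s): this is a type 0 system.
K_p = lim_{s→0} L(s) = 12·12 / (8·19) = 18/19.
e_ss = 3/(1 + K_p) = 3/(37/19) = 57/37.

57/37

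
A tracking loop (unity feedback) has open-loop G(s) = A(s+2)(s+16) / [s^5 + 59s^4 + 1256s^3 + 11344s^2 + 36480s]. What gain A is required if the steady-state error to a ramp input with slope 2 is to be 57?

The denominator has no term below 36480s — 1 pole at s=0, type 1.
K_v = lim_{s→0} s·G(s) = A·2·16 / 36480 = (1/1140)·A.
e_ss = 2/K_v = 57 ⇒ K_v = 2/57 ⇒ A = (2/57)/(1/1140) = 40.

40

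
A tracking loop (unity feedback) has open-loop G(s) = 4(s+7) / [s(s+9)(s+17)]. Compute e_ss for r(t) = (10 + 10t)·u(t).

System type = 1 (one pole at s=0). Treating each term separately:
  • 10: tracked with zero error.
  • 10t: e_ss = 10/K_v with K_v=28/153 → 765/14.
Total e_ss = 765/14.

765/14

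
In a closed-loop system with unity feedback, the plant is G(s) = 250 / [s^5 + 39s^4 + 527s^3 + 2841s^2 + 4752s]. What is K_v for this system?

Factoring s from the denominator leaves a polynomial with constant term 4752, so the system is type 1.
K_v = lim_{s→0} s·G(s) = 250 / 4752 = 125/2376.

125/2376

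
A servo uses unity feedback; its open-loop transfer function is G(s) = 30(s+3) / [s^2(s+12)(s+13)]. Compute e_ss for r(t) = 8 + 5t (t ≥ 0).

0

The open loop has two poles at the origin → type 2 system. Treating each term separately:
  • 8: tracked with zero error.
  • 5t: tracked with zero error.
Total e_ss = 0.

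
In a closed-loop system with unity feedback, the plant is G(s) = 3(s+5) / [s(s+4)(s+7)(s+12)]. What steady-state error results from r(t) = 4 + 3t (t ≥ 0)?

67.2

One free integrator in G(s): this is a type 1 system. Treating each term separately:
  • 4: tracked with zero error.
  • 3t: e_ss = 3/K_v with K_v=5/112 → 67.2.
Total e_ss = 67.2.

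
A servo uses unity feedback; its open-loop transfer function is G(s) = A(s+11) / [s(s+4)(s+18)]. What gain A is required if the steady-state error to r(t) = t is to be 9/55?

40

G(s) has one factor of s in the denominator, so the system is type 1.
K_v = lim_{s→0} s·G(s) = A·11 / (4·18) = (11/72)·A.
e_ss = 1/K_v = 9/55 ⇒ K_v = 55/9 ⇒ A = (55/9)/(11/72) = 40.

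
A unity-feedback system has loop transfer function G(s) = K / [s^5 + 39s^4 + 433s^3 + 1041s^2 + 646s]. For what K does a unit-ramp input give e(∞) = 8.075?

Lowest-order denominator term is 646s, so the open loop has 1 pole at the origin → type 1 system.
K_v = lim_{s→0} s·G(s) = K / 646 = (1/646)·K.
e_ss = 1/K_v = 8.075 ⇒ K_v = 40/323 ⇒ K = (40/323)/(1/646) = 80.

80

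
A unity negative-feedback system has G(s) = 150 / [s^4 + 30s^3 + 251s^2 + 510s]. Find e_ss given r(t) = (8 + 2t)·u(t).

6.8

The denominator has no term below 510s — 1 pole at s=0, type 1. Taking each input component in turn:
  • 8: tracked with zero error.
  • 2t: e_ss = 2/K_v with K_v=5/17 → 6.8.
Total e_ss = 6.8.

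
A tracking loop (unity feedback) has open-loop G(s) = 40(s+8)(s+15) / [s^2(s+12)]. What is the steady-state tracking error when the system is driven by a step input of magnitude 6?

System type = 2 (two poles at s=0).
A type-2 system has K_p = ∞, so it tracks a step input with zero steady-state error.

0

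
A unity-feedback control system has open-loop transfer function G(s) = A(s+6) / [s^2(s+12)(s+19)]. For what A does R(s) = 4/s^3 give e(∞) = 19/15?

120

G(s) has two factors of s in the denominator, so the system is type 2.
K_a = lim_{s→0} s^2·G(s) = A·6 / (12·19) = (1/38)·A.
e_ss = 4/K_a = 19/15 ⇒ K_a = 60/19 ⇒ A = (60/19)/(1/38) = 120.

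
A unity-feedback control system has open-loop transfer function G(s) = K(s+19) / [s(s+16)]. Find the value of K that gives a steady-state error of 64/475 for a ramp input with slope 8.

System type = 1 (one pole at s=0).
K_v = lim_{s→0} s·G(s) = K·19 / (16) = 1.1875·K.
e_ss = 8/K_v = 64/475 ⇒ K_v = 59.375 ⇒ K = 59.375/1.1875 = 50.

50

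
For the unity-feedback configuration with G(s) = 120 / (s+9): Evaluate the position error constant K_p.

System type = 0 (no poles at s=0).
K_p = lim_{s→0} G(s) = 120 / (9) = 40/3.

40/3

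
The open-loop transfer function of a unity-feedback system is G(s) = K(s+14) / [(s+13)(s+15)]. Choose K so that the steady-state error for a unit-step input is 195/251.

4

G(s) has no factors of s in the denominator, so the system is type 0.
K_p = lim_{s→0} G(s) = K·14 / (13·15) = (14/195)·K.
e_ss = 1/(1 + K_p) = 195/251 ⇒ 1 + (14/195)·K = 251/195 ⇒ K = 4.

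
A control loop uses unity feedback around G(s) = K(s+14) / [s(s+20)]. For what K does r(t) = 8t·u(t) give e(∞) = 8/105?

System type = 1 (one pole at s=0).
K_v = lim_{s→0} s·G(s) = K·14 / (20) = 0.7·K.
e_ss = 8/K_v = 8/105 ⇒ K_v = 105 ⇒ K = 105/0.7 = 150.

150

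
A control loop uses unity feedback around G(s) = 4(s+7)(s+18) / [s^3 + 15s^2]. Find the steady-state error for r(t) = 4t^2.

Lowest-order denominator term is 15s^2, so the open loop has 2 poles at the origin → type 2 system.
K_a = lim_{s→0} s^2·G(s) = 4·7·18 / 15 = 33.6.
r(t) = 4t^2 gives R(s) = 8/s^3.
e_ss = 8/K_a = 8/33.6 = 5/21.

5/21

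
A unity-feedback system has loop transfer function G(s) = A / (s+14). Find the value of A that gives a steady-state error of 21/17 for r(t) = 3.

No free integrators in G(s): this is a type 0 system.
K_p = lim_{s→0} G(s) = A / (14) = (1/14)·A.
e_ss = 3/(1 + K_p) = 21/17 ⇒ 1 + (1/14)·A = 17/7 ⇒ A = 20.

20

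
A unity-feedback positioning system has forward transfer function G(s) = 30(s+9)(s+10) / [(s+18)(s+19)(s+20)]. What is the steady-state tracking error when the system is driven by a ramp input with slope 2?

System type = 0 (no poles at s=0).
For a type-0 system K_v = 0, so e_ss to a ramp input is unbounded.

infinity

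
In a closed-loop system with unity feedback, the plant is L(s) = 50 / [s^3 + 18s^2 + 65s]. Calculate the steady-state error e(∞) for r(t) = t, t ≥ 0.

1.3

Factoring s from the denominator leaves a polynomial with constant term 65, so the system is type 1.
K_v = lim_{s→0} s·L(s) = 50 / 65 = 10/13.
e_ss = 1/K_v = 1/(10/13) = 1.3.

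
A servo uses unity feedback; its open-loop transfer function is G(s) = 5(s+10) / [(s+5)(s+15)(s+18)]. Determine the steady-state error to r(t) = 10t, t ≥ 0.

The open loop has no poles at the origin → type 0 system.
For a type-0 system K_v = 0, so e_ss to a ramp input is unbounded.

infinity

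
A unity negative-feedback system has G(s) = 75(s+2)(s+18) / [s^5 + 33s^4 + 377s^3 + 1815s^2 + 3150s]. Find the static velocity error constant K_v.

6/7

The denominator has no term below 3150s — 1 pole at s=0, type 1.
K_v = lim_{s→0} s·G(s) = 75·2·18 / 3150 = 6/7.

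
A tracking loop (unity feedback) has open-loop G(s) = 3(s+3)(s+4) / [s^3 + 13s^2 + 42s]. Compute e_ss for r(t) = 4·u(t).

Factoring s from the denominator leaves a polynomial with constant term 42, so the system is type 1.
A type-1 system has K_p = ∞, so it tracks a step input with zero steady-state error.

0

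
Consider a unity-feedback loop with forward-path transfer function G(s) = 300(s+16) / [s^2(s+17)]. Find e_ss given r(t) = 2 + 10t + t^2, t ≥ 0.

17/2400

G(s) has two factors of s in the denominator, so the system is type 2. Taking each input component in turn:
  • 2: tracked with zero error.
  • 10t: tracked with zero error.
  • t^2: e_ss = 2/K_a with K_a=4800/17 → 17/2400.
Total e_ss = 17/2400.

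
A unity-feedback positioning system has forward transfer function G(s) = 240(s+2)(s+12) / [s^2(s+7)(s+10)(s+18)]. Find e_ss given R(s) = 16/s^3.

G(s) has two factors of s in the denominator, so the system is type 2.
K_a = lim_{s→0} s^2·G(s) = 240·2·12 / (7·10·18) = 32/7.
r(t) = 8t^2 gives R(s) = 16/s^3.
e_ss = 16/K_a = 16/(32/7) = 3.5.

3.5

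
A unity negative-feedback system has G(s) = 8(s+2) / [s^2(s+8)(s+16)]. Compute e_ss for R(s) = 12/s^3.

96

Two free integrators in G(s): this is a type 2 system.
K_a = lim_{s→0} s^2·G(s) = 8·2 / (8·16) = 0.125.
r(t) = 6t^2 gives R(s) = 12/s^3.
e_ss = 12/K_a = 12/0.125 = 96.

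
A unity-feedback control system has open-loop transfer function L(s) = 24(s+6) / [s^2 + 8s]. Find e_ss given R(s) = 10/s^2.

The denominator has no term below 8s — 1 pole at s=0, type 1.
K_v = lim_{s→0} s·L(s) = 24·6 / 8 = 18.
e_ss = 10/K_v = 10/18 = 5/9.

5/9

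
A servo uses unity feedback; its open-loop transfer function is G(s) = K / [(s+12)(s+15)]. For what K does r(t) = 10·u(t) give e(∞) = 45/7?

The open loop has no poles at the origin → type 0 system.
K_p = lim_{s→0} G(s) = K / (12·15) = (1/180)·K.
e_ss = 10/(1 + K_p) = 45/7 ⇒ 1 + (1/180)·K = 14/9 ⇒ K = 100.

100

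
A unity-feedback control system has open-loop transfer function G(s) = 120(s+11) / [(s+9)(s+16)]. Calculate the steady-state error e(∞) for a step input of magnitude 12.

No free integrators in G(s): this is a type 0 system.
K_p = lim_{s→0} G(s) = 120·11 / (9·16) = 55/6.
e_ss = 12/(1 + K_p) = 12/(61/6) = 72/61.

72/61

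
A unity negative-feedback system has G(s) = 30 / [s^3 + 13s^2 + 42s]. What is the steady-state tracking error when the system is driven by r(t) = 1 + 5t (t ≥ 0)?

7

The denominator has no term below 42s — 1 pole at s=0, type 1. Treating each term separately:
  • 1: tracked with zero error.
  • 5t: e_ss = 5/K_v with K_v=5/7 → 7.
Total e_ss = 7.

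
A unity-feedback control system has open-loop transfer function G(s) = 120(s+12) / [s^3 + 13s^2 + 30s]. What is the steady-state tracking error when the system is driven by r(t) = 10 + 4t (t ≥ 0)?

Lowest-order denominator term is 30s, so the open loop has 1 pole at the origin → type 1 system. Treating each term separately:
  • 10: tracked with zero error.
  • 4t: e_ss = 4/K_v with K_v=48 → 1/12.
Total e_ss = 1/12.

1/12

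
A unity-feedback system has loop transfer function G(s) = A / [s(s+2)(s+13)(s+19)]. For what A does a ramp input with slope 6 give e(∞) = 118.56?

G(s) has one factor of s in the denominator, so the system is type 1.
K_v = lim_{s→0} s·G(s) = A / (2·13·19) = (1/494)·A.
e_ss = 6/K_v = 118.56 ⇒ K_v = 25/494 ⇒ A = (25/494)/(1/494) = 25.

25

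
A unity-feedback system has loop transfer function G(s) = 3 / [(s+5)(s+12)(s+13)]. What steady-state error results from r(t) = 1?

No free integrators in G(s): this is a type 0 system.
K_p = lim_{s→0} G(s) = 3 / (5·12·13) = 1/260.
e_ss = 1/(1 + K_p) = 1/(261/260) = 260/261.

260/261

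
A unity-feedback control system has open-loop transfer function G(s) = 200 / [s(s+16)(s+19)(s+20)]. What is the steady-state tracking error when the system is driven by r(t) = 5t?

System type = 1 (one pole at s=0).
K_v = lim_{s→0} s·G(s) = 200 / (16·19·20) = 5/152.
e_ss = 5/K_v = 5/(5/152) = 152.

152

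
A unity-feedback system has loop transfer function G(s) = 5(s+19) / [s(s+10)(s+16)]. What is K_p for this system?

K_p = lim_{s→0} G(s); with 1 pole at the origin the limit diverges, so K_p = ∞.

infinity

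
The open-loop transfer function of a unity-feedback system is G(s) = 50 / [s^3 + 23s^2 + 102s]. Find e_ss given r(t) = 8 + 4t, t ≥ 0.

Lowest-order denominator term is 102s, so the open loop has 1 pole at the origin → type 1 system. Taking each input component in turn:
  • 8: tracked with zero error.
  • 4t: e_ss = 4/K_v with K_v=25/51 → 8.16.
Total e_ss = 8.16.

8.16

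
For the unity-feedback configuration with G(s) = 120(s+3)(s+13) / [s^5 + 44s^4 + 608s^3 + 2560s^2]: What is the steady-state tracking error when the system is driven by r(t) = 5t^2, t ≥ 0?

Lowest-order denominator term is 2560s^2, so the open loop has 2 poles at the origin → type 2 system.
K_a = lim_{s→0} s^2·G(s) = 120·3·13 / 2560 = 117/64.
r(t) = 5t^2 gives R(s) = 10/s^3.
e_ss = 10/K_a = 10/(117/64) = 640/117.

640/117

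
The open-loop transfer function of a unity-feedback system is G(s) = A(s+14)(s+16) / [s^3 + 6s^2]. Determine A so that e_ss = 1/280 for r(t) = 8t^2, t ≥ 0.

Factoring s^2 from the denominator leaves a polynomial with constant term 6, so the system is type 2.
K_a = lim_{s→0} s^2·G(s) = A·14·16 / 6 = (112/3)·A.
e_ss = 16/K_a = 1/280 ⇒ K_a = 4480 ⇒ A = 4480/(112/3) = 120.

120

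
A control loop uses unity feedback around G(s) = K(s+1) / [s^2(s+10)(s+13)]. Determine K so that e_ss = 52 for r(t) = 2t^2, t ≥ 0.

System type = 2 (two poles at s=0).
K_a = lim_{s→0} s^2·G(s) = K·1 / (10·13) = (1/130)·K.
e_ss = 4/K_a = 52 ⇒ K_a = 1/13 ⇒ K = (1/13)/(1/130) = 10.

10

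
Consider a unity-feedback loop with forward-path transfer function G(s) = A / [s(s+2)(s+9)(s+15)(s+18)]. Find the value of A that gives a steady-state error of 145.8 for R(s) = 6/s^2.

200

The open loop has one pole at the origin → type 1 system.
K_v = lim_{s→0} s·G(s) = A / (2·9·15·18) = (1/4860)·A.
e_ss = 6/K_v = 145.8 ⇒ K_v = 10/243 ⇒ A = (10/243)/(1/4860) = 200.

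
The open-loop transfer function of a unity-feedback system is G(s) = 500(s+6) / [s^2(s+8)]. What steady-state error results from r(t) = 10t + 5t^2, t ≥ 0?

2/75

System type = 2 (two poles at s=0). Taking each input component in turn:
  • 10t: tracked with zero error.
  • 5t^2: e_ss = 10/K_a with K_a=375 → 2/75.
Total e_ss = 2/75.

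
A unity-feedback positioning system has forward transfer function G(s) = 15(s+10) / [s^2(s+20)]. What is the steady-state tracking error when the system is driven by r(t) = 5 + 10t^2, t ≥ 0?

8/3

The open loop has two poles at the origin → type 2 system. Taking each input component in turn:
  • 5: tracked with zero error.
  • 10t^2: e_ss = 20/K_a with K_a=7.5 → 8/3.
Total e_ss = 8/3.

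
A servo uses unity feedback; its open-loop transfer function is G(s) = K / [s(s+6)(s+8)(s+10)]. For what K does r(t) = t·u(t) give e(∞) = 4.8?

100

The open loop has one pole at the origin → type 1 system.
K_v = lim_{s→0} s·G(s) = K / (6·8·10) = (1/480)·K.
e_ss = 1/K_v = 4.8 ⇒ K_v = 5/24 ⇒ K = (5/24)/(1/480) = 100.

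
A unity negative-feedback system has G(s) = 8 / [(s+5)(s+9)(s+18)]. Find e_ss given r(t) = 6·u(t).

No free integrators in G(s): this is a type 0 system.
K_p = lim_{s→0} G(s) = 8 / (5·9·18) = 4/405.
e_ss = 6/(1 + K_p) = 6/(409/405) = 2430/409.

2430/409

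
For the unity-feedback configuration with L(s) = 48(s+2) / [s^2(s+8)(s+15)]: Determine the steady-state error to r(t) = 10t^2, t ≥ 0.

25

The open loop has two poles at the origin → type 2 system.
K_a = lim_{s→0} s^2·L(s) = 48·2 / (8·15) = 0.8.
r(t) = 10t^2 gives R(s) = 20/s^3.
e_ss = 20/K_a = 20/0.8 = 25.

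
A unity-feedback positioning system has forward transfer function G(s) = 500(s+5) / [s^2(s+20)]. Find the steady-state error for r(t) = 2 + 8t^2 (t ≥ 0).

0.128

G(s) has two factors of s in the denominator, so the system is type 2. Taking each input component in turn:
  • 2: tracked with zero error.
  • 8t^2: e_ss = 16/K_a with K_a=125 → 0.128.
Total e_ss = 0.128.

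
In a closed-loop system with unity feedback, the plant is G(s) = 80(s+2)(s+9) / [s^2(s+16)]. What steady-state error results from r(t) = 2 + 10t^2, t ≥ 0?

The open loop has two poles at the origin → type 2 system. Treating each term separately:
  • 2: tracked with zero error.
  • 10t^2: e_ss = 20/K_a with K_a=90 → 2/9.
Total e_ss = 2/9.

2/9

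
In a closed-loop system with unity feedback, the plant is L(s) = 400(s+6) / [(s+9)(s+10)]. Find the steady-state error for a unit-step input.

3/83

L(s) has no factors of s in the denominator, so the system is type 0.
K_p = lim_{s→0} L(s) = 400·6 / (9·10) = 80/3.
e_ss = 1/(1 + K_p) = 1/(83/3) = 3/83.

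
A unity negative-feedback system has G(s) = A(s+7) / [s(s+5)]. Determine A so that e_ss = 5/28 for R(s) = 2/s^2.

8

One free integrator in G(s): this is a type 1 system.
K_v = lim_{s→0} s·G(s) = A·7 / (5) = 1.4·A.
e_ss = 2/K_v = 5/28 ⇒ K_v = 11.2 ⇒ A = 11.2/1.4 = 8.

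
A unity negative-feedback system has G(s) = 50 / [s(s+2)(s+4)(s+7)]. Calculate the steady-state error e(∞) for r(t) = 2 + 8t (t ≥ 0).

One free integrator in G(s): this is a type 1 system. Taking each input component in turn:
  • 2: tracked with zero error.
  • 8t: e_ss = 8/K_v with K_v=25/28 → 8.96.
Total e_ss = 8.96.

8.96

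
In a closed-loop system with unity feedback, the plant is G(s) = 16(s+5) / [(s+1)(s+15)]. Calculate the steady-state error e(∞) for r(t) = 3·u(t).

9/19

System type = 0 (no poles at s=0).
K_p = lim_{s→0} G(s) = 16·5 / (1·15) = 16/3.
e_ss = 3/(1 + K_p) = 3/(19/3) = 9/19.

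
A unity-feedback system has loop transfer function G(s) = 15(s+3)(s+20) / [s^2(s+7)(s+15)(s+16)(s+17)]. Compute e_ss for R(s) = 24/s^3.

761.6

System type = 2 (two poles at s=0).
K_a = lim_{s→0} s^2·G(s) = 15·3·20 / (7·15·16·17) = 15/476.
r(t) = 12t^2 gives R(s) = 24/s^3.
e_ss = 24/K_a = 24/(15/476) = 761.6.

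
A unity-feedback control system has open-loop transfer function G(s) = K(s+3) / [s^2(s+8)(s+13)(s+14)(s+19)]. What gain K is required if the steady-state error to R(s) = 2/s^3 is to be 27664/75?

Two free integrators in G(s): this is a type 2 system.
K_a = lim_{s→0} s^2·G(s) = K·3 / (8·13·14·19) = (3/27664)·K.
e_ss = 2/K_a = 27664/75 ⇒ K_a = 75/13832 ⇒ K = (75/13832)/(3/27664) = 50.

50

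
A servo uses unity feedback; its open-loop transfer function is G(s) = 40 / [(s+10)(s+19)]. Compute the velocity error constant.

System type = 0 (no poles at s=0).
K_v = lim_{s→0} s·G(s) = 0 (the extra factor of s kills the finite limit).

0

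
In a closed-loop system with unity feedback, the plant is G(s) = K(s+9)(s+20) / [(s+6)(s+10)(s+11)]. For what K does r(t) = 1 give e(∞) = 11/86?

The open loop has no poles at the origin → type 0 system.
K_p = lim_{s→0} G(s) = K·9·20 / (6·10·11) = (3/11)·K.
e_ss = 1/(1 + K_p) = 11/86 ⇒ 1 + (3/11)·K = 86/11 ⇒ K = 25.

25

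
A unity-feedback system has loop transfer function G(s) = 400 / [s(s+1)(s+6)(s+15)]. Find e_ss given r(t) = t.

0.225

The open loop has one pole at the origin → type 1 system.
K_v = lim_{s→0} s·G(s) = 400 / (1·6·15) = 40/9.
e_ss = 1/K_v = 1/(40/9) = 0.225.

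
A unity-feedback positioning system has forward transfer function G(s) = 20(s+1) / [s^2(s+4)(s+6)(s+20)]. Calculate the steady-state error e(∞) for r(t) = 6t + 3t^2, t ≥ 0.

144

Two free integrators in G(s): this is a type 2 system. Treating each term separately:
  • 6t: tracked with zero error.
  • 3t^2: e_ss = 6/K_a with K_a=1/24 → 144.
Total e_ss = 144.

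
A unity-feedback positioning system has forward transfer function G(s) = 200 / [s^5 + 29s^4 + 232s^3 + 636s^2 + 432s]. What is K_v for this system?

25/54

Factoring s from the denominator leaves a polynomial with constant term 432, so the system is type 1.
K_v = lim_{s→0} s·G(s) = 200 / 432 = 25/54.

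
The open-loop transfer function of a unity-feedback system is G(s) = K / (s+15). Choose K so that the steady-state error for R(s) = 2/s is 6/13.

System type = 0 (no poles at s=0).
K_p = lim_{s→0} G(s) = K / (15) = (1/15)·K.
e_ss = 2/(1 + K_p) = 6/13 ⇒ 1 + (1/15)·K = 13/3 ⇒ K = 50.

50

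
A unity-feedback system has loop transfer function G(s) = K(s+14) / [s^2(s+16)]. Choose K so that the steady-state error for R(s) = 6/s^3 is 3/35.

Two free integrators in G(s): this is a type 2 system.
K_a = lim_{s→0} s^2·G(s) = K·14 / (16) = 0.875·K.
e_ss = 6/K_a = 3/35 ⇒ K_a = 70 ⇒ K = 70/0.875 = 80.

80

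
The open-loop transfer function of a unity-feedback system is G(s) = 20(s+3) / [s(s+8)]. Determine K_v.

One free integrator in G(s): this is a type 1 system.
K_v = lim_{s→0} s·G(s) = 20·3 / (8) = 7.5.

7.5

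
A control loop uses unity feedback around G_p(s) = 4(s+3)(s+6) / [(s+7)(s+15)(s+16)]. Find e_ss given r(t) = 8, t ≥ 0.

No free integrators in G_p(s): this is a type 0 system.
K_p = lim_{s→0} G_p(s) = 4·3·6 / (7·15·16) = 3/70.
e_ss = 8/(1 + K_p) = 8/(73/70) = 560/73.

560/73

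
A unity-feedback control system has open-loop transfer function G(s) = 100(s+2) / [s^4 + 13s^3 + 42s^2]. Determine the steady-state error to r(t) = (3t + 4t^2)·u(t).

The denominator has no term below 42s^2 — 2 poles at s=0, type 2. By superposition:
  • 3t: tracked with zero error.
  • 4t^2: e_ss = 8/K_a with K_a=100/21 → 1.68.
Total e_ss = 1.68.

1.68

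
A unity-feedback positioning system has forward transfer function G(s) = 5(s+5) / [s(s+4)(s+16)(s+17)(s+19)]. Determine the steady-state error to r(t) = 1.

G(s) has one factor of s in the denominator, so the system is type 1.
A type-1 system has K_p = ∞, so it tracks a step input with zero steady-state error.

0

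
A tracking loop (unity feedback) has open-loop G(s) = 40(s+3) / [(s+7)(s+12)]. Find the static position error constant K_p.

10/7

No free integrators in G(s): this is a type 0 system.
K_p = lim_{s→0} G(s) = 40·3 / (7·12) = 10/7.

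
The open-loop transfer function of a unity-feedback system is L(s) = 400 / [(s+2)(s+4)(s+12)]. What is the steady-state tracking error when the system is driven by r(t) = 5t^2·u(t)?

The open loop has no poles at the origin → type 0 system.
For a type-0 system K_a = 0, so e_ss to a parabolic input is unbounded.

infinity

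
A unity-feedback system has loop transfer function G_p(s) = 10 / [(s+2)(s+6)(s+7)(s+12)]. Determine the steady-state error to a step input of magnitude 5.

2520/509

G_p(s) has no factors of s in the denominator, so the system is type 0.
K_p = lim_{s→0} G_p(s) = 10 / (2·6·7·12) = 5/504.
e_ss = 5/(1 + K_p) = 5/(509/504) = 2520/509.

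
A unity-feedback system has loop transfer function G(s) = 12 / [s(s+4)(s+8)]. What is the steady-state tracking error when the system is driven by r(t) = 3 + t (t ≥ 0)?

8/3

One free integrator in G(s): this is a type 1 system. Treating each term separately:
  • 3: tracked with zero error.
  • t: e_ss = 1/K_v with K_v=0.375 → 8/3.
Total e_ss = 8/3.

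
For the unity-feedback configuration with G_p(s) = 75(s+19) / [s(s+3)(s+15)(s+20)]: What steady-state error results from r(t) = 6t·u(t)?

72/19

G_p(s) has one factor of s in the denominator, so the system is type 1.
K_v = lim_{s→0} s·G_p(s) = 75·19 / (3·15·20) = 19/12.
e_ss = 6/K_v = 6/(19/12) = 72/19.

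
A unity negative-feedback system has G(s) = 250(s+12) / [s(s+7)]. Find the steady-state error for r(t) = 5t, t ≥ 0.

System type = 1 (one pole at s=0).
K_v = lim_{s→0} s·G(s) = 250·12 / (7) = 3000/7.
e_ss = 5/K_v = 5/(3000/7) = 7/600.

7/600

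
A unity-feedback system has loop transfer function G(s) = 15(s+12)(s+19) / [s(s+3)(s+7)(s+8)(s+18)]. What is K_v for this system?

95/84

System type = 1 (one pole at s=0).
K_v = lim_{s→0} s·G(s) = 15·12·19 / (3·7·8·18) = 95/84.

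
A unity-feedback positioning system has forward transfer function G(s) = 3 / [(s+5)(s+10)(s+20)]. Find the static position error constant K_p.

System type = 0 (no poles at s=0).
K_p = lim_{s→0} G(s) = 3 / (5·10·20) = 0.003.

0.003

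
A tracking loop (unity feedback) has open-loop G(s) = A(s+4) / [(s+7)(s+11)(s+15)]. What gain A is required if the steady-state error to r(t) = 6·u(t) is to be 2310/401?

G(s) has no factors of s in the denominator, so the system is type 0.
K_p = lim_{s→0} G(s) = A·4 / (7·11·15) = (4/1155)·A.
e_ss = 6/(1 + K_p) = 2310/401 ⇒ 1 + (4/1155)·A = 401/385 ⇒ A = 12.

12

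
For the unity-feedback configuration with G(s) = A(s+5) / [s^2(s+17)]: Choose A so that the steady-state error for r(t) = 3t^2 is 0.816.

G(s) has two factors of s in the denominator, so the system is type 2.
K_a = lim_{s→0} s^2·G(s) = A·5 / (17) = (5/17)·A.
e_ss = 6/K_a = 0.816 ⇒ K_a = 125/17 ⇒ A = (125/17)/(5/17) = 25.

25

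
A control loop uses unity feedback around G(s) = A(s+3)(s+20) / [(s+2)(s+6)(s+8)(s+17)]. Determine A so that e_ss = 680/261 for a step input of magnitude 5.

System type = 0 (no poles at s=0).
K_p = lim_{s→0} G(s) = A·3·20 / (2·6·8·17) = (5/136)·A.
e_ss = 5/(1 + K_p) = 680/261 ⇒ 1 + (5/136)·A = 261/136 ⇒ A = 25.

25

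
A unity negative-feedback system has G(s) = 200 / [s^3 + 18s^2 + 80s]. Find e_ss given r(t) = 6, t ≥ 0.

0

Factoring s from the denominator leaves a polynomial with constant term 80, so the system is type 1.
K_p = ∞ for a type-1 system; e_ss to a step is zero.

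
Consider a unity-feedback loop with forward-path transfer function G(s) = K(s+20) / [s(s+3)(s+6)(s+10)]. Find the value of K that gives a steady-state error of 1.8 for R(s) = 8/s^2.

G(s) has one factor of s in the denominator, so the system is type 1.
K_v = lim_{s→0} s·G(s) = K·20 / (3·6·10) = (1/9)·K.
e_ss = 8/K_v = 1.8 ⇒ K_v = 40/9 ⇒ K = (40/9)/(1/9) = 40.

40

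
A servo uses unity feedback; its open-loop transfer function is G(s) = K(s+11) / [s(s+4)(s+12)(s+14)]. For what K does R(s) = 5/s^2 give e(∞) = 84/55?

200

One free integrator in G(s): this is a type 1 system.
K_v = lim_{s→0} s·G(s) = K·11 / (4·12·14) = (11/672)·K.
e_ss = 5/K_v = 84/55 ⇒ K_v = 275/84 ⇒ K = (275/84)/(11/672) = 200.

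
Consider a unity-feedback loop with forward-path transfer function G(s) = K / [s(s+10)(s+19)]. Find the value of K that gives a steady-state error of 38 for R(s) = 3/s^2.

G(s) has one factor of s in the denominator, so the system is type 1.
K_v = lim_{s→0} s·G(s) = K / (10·19) = (1/190)·K.
e_ss = 3/K_v = 38 ⇒ K_v = 3/38 ⇒ K = (3/38)/(1/190) = 15.

15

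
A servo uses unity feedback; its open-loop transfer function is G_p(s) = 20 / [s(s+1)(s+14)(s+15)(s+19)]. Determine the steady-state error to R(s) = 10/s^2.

1995

The open loop has one pole at the origin → type 1 system.
K_v = lim_{s→0} s·G_p(s) = 20 / (1·14·15·19) = 2/399.
e_ss = 10/K_v = 10/(2/399) = 1995.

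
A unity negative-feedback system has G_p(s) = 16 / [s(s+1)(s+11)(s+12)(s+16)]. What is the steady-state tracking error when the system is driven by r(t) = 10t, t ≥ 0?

1320

One free integrator in G_p(s): this is a type 1 system.
K_v = lim_{s→0} s·G_p(s) = 16 / (1·11·12·16) = 1/132.
e_ss = 10/K_v = 10/(1/132) = 1320.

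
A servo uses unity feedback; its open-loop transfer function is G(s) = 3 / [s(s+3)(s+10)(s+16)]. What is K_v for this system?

The open loop has one pole at the origin → type 1 system.
K_v = lim_{s→0} s·G(s) = 3 / (3·10·16) = 1/160.

1/160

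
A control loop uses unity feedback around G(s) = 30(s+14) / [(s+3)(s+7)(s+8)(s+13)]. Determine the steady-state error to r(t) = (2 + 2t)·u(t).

infinity

G(s) has no factors of s in the denominator, so the system is type 0. By superposition:
  • 2: e_ss = 2/(1+K_p) with K_p=5/26 → 52/31.
  • 2t: a type-0 system cannot track it, e_ss → ∞.
The unbounded component dominates.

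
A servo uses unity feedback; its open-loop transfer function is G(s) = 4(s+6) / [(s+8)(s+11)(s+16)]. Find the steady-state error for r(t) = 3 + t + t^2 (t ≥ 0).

G(s) has no factors of s in the denominator, so the system is type 0. Treating each term separately:
  • 3: e_ss = 3/(1+K_p) with K_p=3/176 → 528/179.
  • t: a type-0 system cannot track it, e_ss → ∞.
  • t^2: a type-0 system cannot track it, e_ss → ∞.
The unbounded component dominates.

infinity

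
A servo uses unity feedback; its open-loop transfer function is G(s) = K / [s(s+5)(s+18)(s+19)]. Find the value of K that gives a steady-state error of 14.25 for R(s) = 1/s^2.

System type = 1 (one pole at s=0).
K_v = lim_{s→0} s·G(s) = K / (5·18·19) = (1/1710)·K.
e_ss = 1/K_v = 14.25 ⇒ K_v = 4/57 ⇒ K = (4/57)/(1/1710) = 120.

120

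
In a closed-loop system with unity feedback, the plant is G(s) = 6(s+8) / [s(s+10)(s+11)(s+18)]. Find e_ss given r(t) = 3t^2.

infinity

G(s) has one factor of s in the denominator, so the system is type 1.
For a type-1 system K_a = 0, so e_ss to a parabolic input is unbounded.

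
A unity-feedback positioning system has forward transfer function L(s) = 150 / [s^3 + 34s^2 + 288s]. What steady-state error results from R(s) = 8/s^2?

Factoring s from the denominator leaves a polynomial with constant term 288, so the system is type 1.
K_v = lim_{s→0} s·L(s) = 150 / 288 = 25/48.
e_ss = 8/K_v = 8/(25/48) = 15.36.

15.36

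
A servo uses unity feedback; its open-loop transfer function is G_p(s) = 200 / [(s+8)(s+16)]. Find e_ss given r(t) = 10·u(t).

System type = 0 (no poles at s=0).
K_p = lim_{s→0} G_p(s) = 200 / (8·16) = 1.5625.
e_ss = 10/(1 + K_p) = 10/2.5625 = 160/41.

160/41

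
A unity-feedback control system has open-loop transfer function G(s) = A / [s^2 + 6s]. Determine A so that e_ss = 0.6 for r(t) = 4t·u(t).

The denominator has no term below 6s — 1 pole at s=0, type 1.
K_v = lim_{s→0} s·G(s) = A / 6 = (1/6)·A.
e_ss = 4/K_v = 0.6 ⇒ K_v = 20/3 ⇒ A = (20/3)/(1/6) = 40.

40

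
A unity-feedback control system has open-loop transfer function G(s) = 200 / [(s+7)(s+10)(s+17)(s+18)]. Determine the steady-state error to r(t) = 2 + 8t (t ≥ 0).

System type = 0 (no poles at s=0). Taking each input component in turn:
  • 2: e_ss = 2/(1+K_p) with K_p=10/1071 → 2142/1081.
  • 8t: a type-0 system cannot track it, e_ss → ∞.
The unbounded component dominates.

infinity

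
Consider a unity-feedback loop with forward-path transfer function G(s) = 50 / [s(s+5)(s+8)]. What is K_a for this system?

System type = 1 (one pole at s=0).
K_a = lim_{s→0} s^2·G(s) = 0 (the extra factor of s kills the finite limit).

0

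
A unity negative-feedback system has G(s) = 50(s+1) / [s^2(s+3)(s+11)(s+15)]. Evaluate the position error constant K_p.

K_p = lim_{s→0} G(s); with 2 poles at the origin the limit diverges, so K_p = ∞.

infinity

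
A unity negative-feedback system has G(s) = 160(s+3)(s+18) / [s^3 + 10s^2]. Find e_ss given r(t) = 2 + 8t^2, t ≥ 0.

1/54

The denominator has no term below 10s^2 — 2 poles at s=0, type 2. Treating each term separately:
  • 2: tracked with zero error.
  • 8t^2: e_ss = 16/K_a with K_a=864 → 1/54.
Total e_ss = 1/54.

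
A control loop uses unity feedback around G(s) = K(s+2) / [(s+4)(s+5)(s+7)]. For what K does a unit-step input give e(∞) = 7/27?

200

No free integrators in G(s): this is a type 0 system.
K_p = lim_{s→0} G(s) = K·2 / (4·5·7) = (1/70)·K.
e_ss = 1/(1 + K_p) = 7/27 ⇒ 1 + (1/70)·K = 27/7 ⇒ K = 200.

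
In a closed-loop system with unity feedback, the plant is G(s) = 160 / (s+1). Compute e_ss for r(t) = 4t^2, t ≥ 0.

G(s) has no factors of s in the denominator, so the system is type 0.
For a type-0 system K_a = 0, so e_ss to a parabolic input is unbounded.

infinity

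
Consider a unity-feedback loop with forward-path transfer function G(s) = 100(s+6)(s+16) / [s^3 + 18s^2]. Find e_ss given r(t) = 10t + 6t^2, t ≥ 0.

The denominator has no term below 18s^2 — 2 poles at s=0, type 2. By superposition:
  • 10t: tracked with zero error.
  • 6t^2: e_ss = 12/K_a with K_a=1600/3 → 0.0225.
Total e_ss = 0.0225.

0.0225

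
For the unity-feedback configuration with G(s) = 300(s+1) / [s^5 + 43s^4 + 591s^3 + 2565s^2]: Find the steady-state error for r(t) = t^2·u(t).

Lowest-order denominator term is 2565s^2, so the open loop has 2 poles at the origin → type 2 system.
K_a = lim_{s→0} s^2·G(s) = 300·1 / 2565 = 20/171.
r(t) = t^2 gives R(s) = 2/s^3.
e_ss = 2/K_a = 2/(20/171) = 17.1.

17.1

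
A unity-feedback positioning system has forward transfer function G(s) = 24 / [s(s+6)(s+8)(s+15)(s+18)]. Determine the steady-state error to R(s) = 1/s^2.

G(s) has one factor of s in the denominator, so the system is type 1.
K_v = lim_{s→0} s·G(s) = 24 / (6·8·15·18) = 1/540.
e_ss = 1/K_v = 1/(1/540) = 540.

540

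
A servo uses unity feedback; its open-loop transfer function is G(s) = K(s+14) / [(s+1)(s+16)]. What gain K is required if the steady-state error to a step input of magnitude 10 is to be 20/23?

System type = 0 (no poles at s=0).
K_p = lim_{s→0} G(s) = K·14 / (1·16) = 0.875·K.
e_ss = 10/(1 + K_p) = 20/23 ⇒ 1 + 0.875·K = 11.5 ⇒ K = 12.

12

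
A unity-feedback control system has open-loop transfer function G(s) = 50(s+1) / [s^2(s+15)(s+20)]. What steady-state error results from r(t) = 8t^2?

The open loop has two poles at the origin → type 2 system.
K_a = lim_{s→0} s^2·G(s) = 50·1 / (15·20) = 1/6.
r(t) = 8t^2 gives R(s) = 16/s^3.
e_ss = 16/K_a = 16/(1/6) = 96.

96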